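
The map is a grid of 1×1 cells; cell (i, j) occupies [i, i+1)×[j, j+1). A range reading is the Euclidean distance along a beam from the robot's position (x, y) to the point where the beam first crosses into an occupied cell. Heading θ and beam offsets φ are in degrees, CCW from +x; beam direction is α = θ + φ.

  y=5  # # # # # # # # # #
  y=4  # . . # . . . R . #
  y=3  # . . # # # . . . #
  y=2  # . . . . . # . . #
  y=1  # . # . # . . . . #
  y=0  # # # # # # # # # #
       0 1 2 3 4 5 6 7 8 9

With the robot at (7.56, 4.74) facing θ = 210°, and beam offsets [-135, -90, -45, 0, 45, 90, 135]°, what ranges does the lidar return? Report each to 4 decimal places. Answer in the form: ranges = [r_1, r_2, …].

ranges = [0.2692, 0.3002, 1.0046, 1.8013, 2.1637, 2.8800, 1.4908]

beam 1: φ=-135°, α=75°
  cosα=0.2588 sinα=0.9659 | (7,4) | tMaxX 1.7000 tMaxY 0.2692 | tΔX 3.8637 tΔY 1.0353
    t=0.2692 [y] (7,5) — stop
  → r_1 = 0.2692
beam 2: φ=-90°, α=120°
  cosα=-0.5000 sinα=0.8660 | (7,4) | tMaxX 1.1200 tMaxY 0.3002 | tΔX 2.0000 tΔY 1.1547
    t=0.3002 [y] (7,5) — stop
  → r_2 = 0.3002
beam 3: φ=-45°, α=165°
  cosα=-0.9659 sinα=0.2588 | (7,4) | tMaxX 0.5798 tMaxY 1.0046 | tΔX 1.0353 tΔY 3.8637
    t=0.5798 [x] (6,4)
    t=1.0046 [y] (6,5) — stop
  → r_3 = 1.0046
beam 4: φ=0°, α=210°
  cosα=-0.8660 sinα=-0.5000 | (7,4) | tMaxX 0.6466 tMaxY 1.4800 | tΔX 1.1547 tΔY 2.0000
    t=0.6466 [x] (6,4)
    t=1.4800 [y] (6,3)
    t=1.8013 [x] (5,3) — stop
  → r_4 = 1.8013
beam 5: φ=45°, α=255°
  cosα=-0.2588 sinα=-0.9659 | (7,4) | tMaxX 2.1637 tMaxY 0.7661 | tΔX 3.8637 tΔY 1.0353
    t=0.7661 [y] (7,3)
    t=1.8014 [y] (7,2)
    t=2.1637 [x] (6,2) — stop
  → r_5 = 2.1637
beam 6: φ=90°, α=300°
  cosα=0.5000 sinα=-0.8660 | (7,4) | tMaxX 0.8800 tMaxY 0.8545 | tΔX 2.0000 tΔY 1.1547
    t=0.8545 [y] (7,3)
    t=0.8800 [x] (8,3)
    t=2.0092 [y] (8,2)
    t=2.8800 [x] (9,2) — stop
  → r_6 = 2.8800
beam 7: φ=135°, α=345°
  cosα=0.9659 sinα=-0.2588 | (7,4) | tMaxX 0.4555 tMaxY 2.8591 | tΔX 1.0353 tΔY 3.8637
    t=0.4555 [x] (8,4)
    t=1.4908 [x] (9,4) — stop
  → r_7 = 1.4908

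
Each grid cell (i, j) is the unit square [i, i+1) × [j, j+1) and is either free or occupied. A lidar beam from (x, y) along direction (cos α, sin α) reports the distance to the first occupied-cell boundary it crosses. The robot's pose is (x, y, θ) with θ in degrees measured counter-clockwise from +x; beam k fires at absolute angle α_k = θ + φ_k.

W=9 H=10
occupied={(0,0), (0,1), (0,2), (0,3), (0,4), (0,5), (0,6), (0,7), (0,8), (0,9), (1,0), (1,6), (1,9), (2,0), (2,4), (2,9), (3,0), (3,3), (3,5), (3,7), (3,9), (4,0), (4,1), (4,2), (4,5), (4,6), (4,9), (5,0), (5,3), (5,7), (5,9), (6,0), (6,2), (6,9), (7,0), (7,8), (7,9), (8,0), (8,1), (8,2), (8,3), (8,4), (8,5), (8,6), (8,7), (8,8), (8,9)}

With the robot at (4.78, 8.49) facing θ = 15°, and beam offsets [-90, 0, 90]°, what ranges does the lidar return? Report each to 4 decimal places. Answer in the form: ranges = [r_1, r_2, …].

ranges = [0.8500, 1.9705, 0.5280]

beam 1: φ=-90°, α=285°
  cosα=0.2588 sinα=-0.9659 | (4,8) | tMaxX 0.8500 tMaxY 0.5073 | tΔX 3.8637 tΔY 1.0353
    t=0.5073 [y] (4,7)
    t=0.8500 [x] (5,7) — stop
  → r_1 = 0.8500
beam 2: φ=0°, α=15°
  cosα=0.9659 sinα=0.2588 | (4,8) | tMaxX 0.2278 tMaxY 1.9705 | tΔX 1.0353 tΔY 3.8637
    t=0.2278 [x] (5,8)
    t=1.2630 [x] (6,8)
    t=1.9705 [y] (6,9) — stop
  → r_2 = 1.9705
beam 3: φ=90°, α=105°
  cosα=-0.2588 sinα=0.9659 | (4,8) | tMaxX 3.0137 tMaxY 0.5280 | tΔX 3.8637 tΔY 1.0353
    t=0.5280 [y] (4,9) — stop
  → r_3 = 0.5280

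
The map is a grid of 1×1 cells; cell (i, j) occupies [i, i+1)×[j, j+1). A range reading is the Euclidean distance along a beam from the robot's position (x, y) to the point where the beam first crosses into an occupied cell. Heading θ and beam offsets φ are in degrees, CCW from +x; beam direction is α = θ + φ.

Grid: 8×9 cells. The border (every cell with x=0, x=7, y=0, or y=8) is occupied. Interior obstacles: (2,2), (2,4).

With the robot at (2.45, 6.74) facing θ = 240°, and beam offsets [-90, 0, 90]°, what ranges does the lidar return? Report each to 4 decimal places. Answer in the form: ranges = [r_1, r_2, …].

ranges = [1.6743, 2.9000, 5.2539]

beam 1: φ=-90°, α=150°
  cosα=-0.8660 sinα=0.5000 | (2,6) | tMaxX 0.5196 tMaxY 0.5200 | tΔX 1.1547 tΔY 2.0000
    t=0.5196 [x] (1,6)
    t=0.5200 [y] (1,7)
    t=1.6743 [x] (0,7) — stop
  → r_1 = 1.6743
beam 2: φ=0°, α=240°
  cosα=-0.5000 sinα=-0.8660 | (2,6) | tMaxX 0.9000 tMaxY 0.8545 | tΔX 2.0000 tΔY 1.1547
    t=0.8545 [y] (2,5)
    t=0.9000 [x] (1,5)
    t=2.0092 [y] (1,4)
    t=2.9000 [x] (0,4) — stop
  → r_2 = 2.9000
beam 3: φ=90°, α=330°
  cosα=0.8660 sinα=-0.5000 | (2,6) | tMaxX 0.6351 tMaxY 1.4800 | tΔX 1.1547 tΔY 2.0000
    t=0.6351 [x] (3,6)
    t=1.4800 [y] (3,5)
    t=1.7898 [x] (4,5)
    t=2.9445 [x] (5,5)
    t=3.4800 [y] (5,4)
    t=4.0992 [x] (6,4)
    t=5.2539 [x] (7,4) — stop
  → r_3 = 5.2539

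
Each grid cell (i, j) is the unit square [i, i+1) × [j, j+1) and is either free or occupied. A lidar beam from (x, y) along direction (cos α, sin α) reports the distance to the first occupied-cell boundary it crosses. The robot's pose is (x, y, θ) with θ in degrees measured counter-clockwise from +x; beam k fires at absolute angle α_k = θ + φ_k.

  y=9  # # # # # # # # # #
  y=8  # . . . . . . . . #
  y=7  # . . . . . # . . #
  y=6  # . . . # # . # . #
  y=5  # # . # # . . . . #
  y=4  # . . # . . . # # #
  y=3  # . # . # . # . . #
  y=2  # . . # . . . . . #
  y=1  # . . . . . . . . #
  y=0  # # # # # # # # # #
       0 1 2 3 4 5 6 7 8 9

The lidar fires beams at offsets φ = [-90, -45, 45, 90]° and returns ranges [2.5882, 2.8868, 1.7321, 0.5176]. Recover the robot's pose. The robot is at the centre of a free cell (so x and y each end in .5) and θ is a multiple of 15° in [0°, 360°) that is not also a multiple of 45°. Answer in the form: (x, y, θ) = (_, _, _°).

Candidates: 50 free-cell centres × 16 headings = 800 poses. Raycast each; keep the one whose scan matches to 4 dp.
  (8.5, 5.5, 345°): beam 1 = 0.5176 ≠ 2.5882 ✗
  (6.5, 1.5, 60°): beam 1 = 1.0000 ≠ 2.5882 ✗
  (4.5, 4.5, 15°): beam 1 = 0.5176 ≠ 2.5882 ✗
  (8.5, 8.5, 75°): beam 1 = 0.5176 ≠ 2.5882 ✗
  (2.5, 4.5, 165°): beam 1 = 4.6587 ≠ 2.5882 ✗
  …
  (3.5, 6.5, 165°): r_1=2.5882, r_2=2.8868, r_3=1.7321, r_4=0.5176 — all match ✓
Only this pose fits every beam.

(x, y, θ) = (3.5, 6.5, 165°)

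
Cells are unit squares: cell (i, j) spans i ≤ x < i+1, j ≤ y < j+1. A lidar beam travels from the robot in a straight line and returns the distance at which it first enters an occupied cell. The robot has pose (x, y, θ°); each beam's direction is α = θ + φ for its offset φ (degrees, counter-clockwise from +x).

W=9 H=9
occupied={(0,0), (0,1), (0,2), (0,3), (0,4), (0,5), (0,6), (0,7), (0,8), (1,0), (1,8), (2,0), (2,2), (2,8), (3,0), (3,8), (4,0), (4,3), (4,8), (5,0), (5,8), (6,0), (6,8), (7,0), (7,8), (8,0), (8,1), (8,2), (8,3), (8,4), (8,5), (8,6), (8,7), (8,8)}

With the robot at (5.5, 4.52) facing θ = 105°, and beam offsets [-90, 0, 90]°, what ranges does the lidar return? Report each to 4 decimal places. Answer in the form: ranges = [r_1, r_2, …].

beam 1: φ=-90°, α=15°
  dir = (cos 15°, sin 15°) = (0.9659, 0.2588); from cell (5,4)
  next x-line at t=0.5176, next y-line at t=1.8546; Δt_x=1.0353, Δt_y=3.8637
    x: enter (6,4) at t=0.5176
    x: enter (7,4) at t=1.5529
    y: enter (7,5) at t=1.8546
    x: enter (8,5) at t=2.5882 ← occupied
  → r_1 = 2.5882
beam 2: φ=0°, α=105°
  dir = (cos 105°, sin 105°) = (-0.2588, 0.9659); from cell (5,4)
  next x-line at t=1.9319, next y-line at t=0.4969; Δt_x=3.8637, Δt_y=1.0353
    y: enter (5,5) at t=0.4969
    y: enter (5,6) at t=1.5322
    x: enter (4,6) at t=1.9319
    y: enter (4,7) at t=2.5675
    y: enter (4,8) at t=3.6028 ← occupied
  → r_2 = 3.6028
beam 3: φ=90°, α=195°
  dir = (cos 195°, sin 195°) = (-0.9659, -0.2588); from cell (5,4)
  next x-line at t=0.5176, next y-line at t=2.0091; Δt_x=1.0353, Δt_y=3.8637
    x: enter (4,4) at t=0.5176
    x: enter (3,4) at t=1.5529
    y: enter (3,3) at t=2.0091
    x: enter (2,3) at t=2.5882
    x: enter (1,3) at t=3.6235
    x: enter (0,3) at t=4.6587 ← occupied
  → r_3 = 4.6587

ranges = [2.5882, 3.6028, 4.6587]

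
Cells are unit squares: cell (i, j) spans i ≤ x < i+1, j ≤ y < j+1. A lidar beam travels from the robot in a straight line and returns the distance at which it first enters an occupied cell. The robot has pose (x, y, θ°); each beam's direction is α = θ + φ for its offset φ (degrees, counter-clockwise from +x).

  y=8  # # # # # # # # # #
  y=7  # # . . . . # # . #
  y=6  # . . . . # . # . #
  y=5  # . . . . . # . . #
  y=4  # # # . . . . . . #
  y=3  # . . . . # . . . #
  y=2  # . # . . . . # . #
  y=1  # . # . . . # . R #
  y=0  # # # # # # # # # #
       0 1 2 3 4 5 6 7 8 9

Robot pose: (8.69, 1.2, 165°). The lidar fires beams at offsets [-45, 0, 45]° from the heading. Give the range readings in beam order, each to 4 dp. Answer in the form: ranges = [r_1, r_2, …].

beam 1: φ=-45°, α=120°
  direction (-0.5000, 0.8660); cell (8,1); t to first gridline: x 1.3800, y 0.9238 (then +2.0000 / +1.1547)
    (8,2) via y @ 0.9238
    (7,2) via x @ 1.3800  # hit
  → r_1 = 1.3800
beam 2: φ=0°, α=165°
  direction (-0.9659, 0.2588); cell (8,1); t to first gridline: x 0.7143, y 3.0910 (then +1.0353 / +3.8637)
    (7,1) via x @ 0.7143
    (6,1) via x @ 1.7496  # hit
  → r_2 = 1.7496
beam 3: φ=45°, α=210°
  direction (-0.8660, -0.5000); cell (8,1); t to first gridline: x 0.7967, y 0.4000 (then +1.1547 / +2.0000)
    (8,0) via y @ 0.4000  # hit
  → r_3 = 0.4000

ranges = [1.3800, 1.7496, 0.4000]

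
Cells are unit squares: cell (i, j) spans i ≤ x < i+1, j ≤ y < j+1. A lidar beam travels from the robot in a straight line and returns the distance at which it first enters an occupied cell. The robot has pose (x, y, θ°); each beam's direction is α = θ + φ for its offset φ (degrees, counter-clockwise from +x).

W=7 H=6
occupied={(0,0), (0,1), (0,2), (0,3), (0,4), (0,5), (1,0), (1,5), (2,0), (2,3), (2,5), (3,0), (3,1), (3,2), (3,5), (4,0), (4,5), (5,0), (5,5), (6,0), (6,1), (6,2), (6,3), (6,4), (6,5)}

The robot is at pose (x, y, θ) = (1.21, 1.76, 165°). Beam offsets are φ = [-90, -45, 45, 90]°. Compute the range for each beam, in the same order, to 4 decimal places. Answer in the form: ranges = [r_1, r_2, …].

beam 1: φ=-90°, α=75°
  cosα=0.2588 sinα=0.9659 | (1,1) | tMaxX 3.0523 tMaxY 0.2485 | tΔX 3.8637 tΔY 1.0353
    t=0.2485 [y] (1,2)
    t=1.2837 [y] (1,3)
    t=2.3190 [y] (1,4)
    t=3.0523 [x] (2,4)
    t=3.3543 [y] (2,5) — stop
  → r_1 = 3.3543
beam 2: φ=-45°, α=120°
  cosα=-0.5000 sinα=0.8660 | (1,1) | tMaxX 0.4200 tMaxY 0.2771 | tΔX 2.0000 tΔY 1.1547
    t=0.2771 [y] (1,2)
    t=0.4200 [x] (0,2) — stop
  → r_2 = 0.4200
beam 3: φ=45°, α=210°
  cosα=-0.8660 sinα=-0.5000 | (1,1) | tMaxX 0.2425 tMaxY 1.5200 | tΔX 1.1547 tΔY 2.0000
    t=0.2425 [x] (0,1) — stop
  → r_3 = 0.2425
beam 4: φ=90°, α=255°
  cosα=-0.2588 sinα=-0.9659 | (1,1) | tMaxX 0.8114 tMaxY 0.7868 | tΔX 3.8637 tΔY 1.0353
    t=0.7868 [y] (1,0) — stop
  → r_4 = 0.7868

ranges = [3.3543, 0.4200, 0.2425, 0.7868]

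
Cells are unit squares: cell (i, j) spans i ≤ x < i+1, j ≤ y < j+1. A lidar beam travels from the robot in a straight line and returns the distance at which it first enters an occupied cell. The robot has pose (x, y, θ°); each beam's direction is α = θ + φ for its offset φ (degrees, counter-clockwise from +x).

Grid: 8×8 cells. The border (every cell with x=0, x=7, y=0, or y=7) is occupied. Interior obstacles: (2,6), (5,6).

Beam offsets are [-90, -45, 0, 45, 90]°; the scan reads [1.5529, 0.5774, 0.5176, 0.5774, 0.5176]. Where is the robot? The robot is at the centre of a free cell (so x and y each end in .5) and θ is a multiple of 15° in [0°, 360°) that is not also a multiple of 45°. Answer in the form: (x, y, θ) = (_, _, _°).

Enumerate (i+0.5, j+0.5, θ) over the 34 free cells and 16 admissible headings. For each, cast all 5 beams and compare to the given ranges.
  (4.5, 5.5, 255°): beam 1 = 1.9319 ≠ 1.5529 ✗
  (4.5, 2.5, 60°): beam 1 = 2.8868 ≠ 1.5529 ✗
  (6.5, 2.5, 60°): beam 1 = 0.5774 ≠ 1.5529 ✗
  …
  (3.5, 6.5, 105°): r_1=1.5529, r_2=0.5774, r_3=0.5176, r_4=0.5774, r_5=0.5176 — all match ✓
No second candidate reproduces the full scan.

(x, y, θ) = (3.5, 6.5, 105°)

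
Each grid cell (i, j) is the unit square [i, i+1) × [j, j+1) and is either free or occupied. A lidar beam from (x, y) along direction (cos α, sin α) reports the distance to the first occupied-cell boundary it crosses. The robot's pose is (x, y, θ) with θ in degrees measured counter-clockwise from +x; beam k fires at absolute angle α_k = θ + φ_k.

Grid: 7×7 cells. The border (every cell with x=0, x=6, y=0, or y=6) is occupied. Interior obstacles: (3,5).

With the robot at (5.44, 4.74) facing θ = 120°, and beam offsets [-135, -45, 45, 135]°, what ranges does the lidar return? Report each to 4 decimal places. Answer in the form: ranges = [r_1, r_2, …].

beam 1: φ=-135°, α=345°
  cosα=0.9659 sinα=-0.2588 | (5,4) | tMaxX 0.5798 tMaxY 2.8591 | tΔX 1.0353 tΔY 3.8637
    t=0.5798 [x] (6,4) — stop
  → r_1 = 0.5798
beam 2: φ=-45°, α=75°
  cosα=0.2588 sinα=0.9659 | (5,4) | tMaxX 2.1637 tMaxY 0.2692 | tΔX 3.8637 tΔY 1.0353
    t=0.2692 [y] (5,5)
    t=1.3044 [y] (5,6) — stop
  → r_2 = 1.3044
beam 3: φ=45°, α=165°
  cosα=-0.9659 sinα=0.2588 | (5,4) | tMaxX 0.4555 tMaxY 1.0046 | tΔX 1.0353 tΔY 3.8637
    t=0.4555 [x] (4,4)
    t=1.0046 [y] (4,5)
    t=1.4908 [x] (3,5) — stop
  → r_3 = 1.4908
beam 4: φ=135°, α=255°
  cosα=-0.2588 sinα=-0.9659 | (5,4) | tMaxX 1.7000 tMaxY 0.7661 | tΔX 3.8637 tΔY 1.0353
    t=0.7661 [y] (5,3)
    t=1.7000 [x] (4,3)
    t=1.8014 [y] (4,2)
    t=2.8367 [y] (4,1)
    t=3.8719 [y] (4,0) — stop
  → r_4 = 3.8719

ranges = [0.5798, 1.3044, 1.4908, 3.8719]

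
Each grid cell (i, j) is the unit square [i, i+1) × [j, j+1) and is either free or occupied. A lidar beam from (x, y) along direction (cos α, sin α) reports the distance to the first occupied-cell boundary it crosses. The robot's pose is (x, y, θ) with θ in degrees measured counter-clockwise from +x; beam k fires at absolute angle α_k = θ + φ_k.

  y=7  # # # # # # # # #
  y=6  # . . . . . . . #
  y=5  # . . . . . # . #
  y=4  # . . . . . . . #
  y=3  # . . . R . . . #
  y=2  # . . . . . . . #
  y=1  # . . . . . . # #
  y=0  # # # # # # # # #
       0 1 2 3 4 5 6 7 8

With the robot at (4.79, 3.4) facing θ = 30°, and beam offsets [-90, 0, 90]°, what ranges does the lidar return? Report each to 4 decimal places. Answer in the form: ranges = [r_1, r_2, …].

beam 1: φ=-90°, α=300°
  direction (0.5000, -0.8660); cell (4,3); t to first gridline: x 0.4200, y 0.4619 (then +2.0000 / +1.1547)
    (5,3) via x @ 0.4200
    (5,2) via y @ 0.4619
    (5,1) via y @ 1.6166
    (6,1) via x @ 2.4200
    (6,0) via y @ 2.7713  # hit
  → r_1 = 2.7713
beam 2: φ=0°, α=30°
  direction (0.8660, 0.5000); cell (4,3); t to first gridline: x 0.2425, y 1.2000 (then +1.1547 / +2.0000)
    (5,3) via x @ 0.2425
    (5,4) via y @ 1.2000
    (6,4) via x @ 1.3972
    (7,4) via x @ 2.5519
    (7,5) via y @ 3.2000
    (8,5) via x @ 3.7066  # hit
  → r_2 = 3.7066
beam 3: φ=90°, α=120°
  direction (-0.5000, 0.8660); cell (4,3); t to first gridline: x 1.5800, y 0.6928 (then +2.0000 / +1.1547)
    (4,4) via y @ 0.6928
    (3,4) via x @ 1.5800
    (3,5) via y @ 1.8475
    (3,6) via y @ 3.0022
    (2,6) via x @ 3.5800
    (2,7) via y @ 4.1569  # hit
  → r_3 = 4.1569

ranges = [2.7713, 3.7066, 4.1569]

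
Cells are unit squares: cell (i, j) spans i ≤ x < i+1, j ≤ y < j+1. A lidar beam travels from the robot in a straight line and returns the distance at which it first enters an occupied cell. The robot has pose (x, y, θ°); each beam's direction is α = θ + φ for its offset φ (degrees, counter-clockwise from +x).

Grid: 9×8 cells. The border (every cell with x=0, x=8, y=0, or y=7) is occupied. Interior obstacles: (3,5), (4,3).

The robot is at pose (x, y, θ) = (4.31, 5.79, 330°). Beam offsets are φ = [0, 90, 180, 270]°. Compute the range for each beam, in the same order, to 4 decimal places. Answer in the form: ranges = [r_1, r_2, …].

beam 1: φ=0°, α=330°
  d=(0.8660,-0.5000)  start (4,5)  tX=0.7967 tY=1.5800  stride 1/|dx|=1.1547 1/|dy|=2.0000
    cross x-line → (5,5), t=0.7967
    cross y-line → (5,4), t=1.5800
    cross x-line → (6,4), t=1.9514
    cross x-line → (7,4), t=3.1061
    cross y-line → (7,3), t=3.5800
    cross x-line → (8,3), t=4.2608 (wall)
  → r_1 = 4.2608
beam 2: φ=90°, α=60°
  d=(0.5000,0.8660)  start (4,5)  tX=1.3800 tY=0.2425  stride 1/|dx|=2.0000 1/|dy|=1.1547
    cross y-line → (4,6), t=0.2425
    cross x-line → (5,6), t=1.3800
    cross y-line → (5,7), t=1.3972 (wall)
  → r_2 = 1.3972
beam 3: φ=180°, α=150°
  d=(-0.8660,0.5000)  start (4,5)  tX=0.3580 tY=0.4200  stride 1/|dx|=1.1547 1/|dy|=2.0000
    cross x-line → (3,5), t=0.3580 (wall)
  → r_3 = 0.3580
beam 4: φ=270°, α=240°
  d=(-0.5000,-0.8660)  start (4,5)  tX=0.6200 tY=0.9122  stride 1/|dx|=2.0000 1/|dy|=1.1547
    cross x-line → (3,5), t=0.6200 (wall)
  → r_4 = 0.6200

ranges = [4.2608, 1.3972, 0.3580, 0.6200]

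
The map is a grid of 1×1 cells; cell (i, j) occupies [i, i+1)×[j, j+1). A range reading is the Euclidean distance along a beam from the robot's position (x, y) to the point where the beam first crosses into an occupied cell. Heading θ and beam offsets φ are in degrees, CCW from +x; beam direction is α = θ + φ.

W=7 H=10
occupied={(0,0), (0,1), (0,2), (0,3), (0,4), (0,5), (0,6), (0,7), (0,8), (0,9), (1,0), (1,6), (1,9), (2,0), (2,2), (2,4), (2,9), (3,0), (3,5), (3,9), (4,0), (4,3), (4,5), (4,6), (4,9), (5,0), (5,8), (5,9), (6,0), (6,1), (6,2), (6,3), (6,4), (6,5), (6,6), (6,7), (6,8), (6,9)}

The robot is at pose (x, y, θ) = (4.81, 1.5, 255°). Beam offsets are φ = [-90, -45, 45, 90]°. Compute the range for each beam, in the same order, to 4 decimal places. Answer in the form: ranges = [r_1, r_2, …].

ranges = [1.9319, 1.0000, 0.5774, 1.2320]

beam 1: φ=-90°, α=165°
  dir = (cos 165°, sin 165°) = (-0.9659, 0.2588); from cell (4,1)
  next x-line at t=0.8386, next y-line at t=1.9319; Δt_x=1.0353, Δt_y=3.8637
    x: enter (3,1) at t=0.8386
    x: enter (2,1) at t=1.8738
    y: enter (2,2) at t=1.9319 ← occupied
  → r_1 = 1.9319
beam 2: φ=-45°, α=210°
  dir = (cos 210°, sin 210°) = (-0.8660, -0.5000); from cell (4,1)
  next x-line at t=0.9353, next y-line at t=1.0000; Δt_x=1.1547, Δt_y=2.0000
    x: enter (3,1) at t=0.9353
    y: enter (3,0) at t=1.0000 ← occupied
  → r_2 = 1.0000
beam 3: φ=45°, α=300°
  dir = (cos 300°, sin 300°) = (0.5000, -0.8660); from cell (4,1)
  next x-line at t=0.3800, next y-line at t=0.5774; Δt_x=2.0000, Δt_y=1.1547
    x: enter (5,1) at t=0.3800
    y: enter (5,0) at t=0.5774 ← occupied
  → r_3 = 0.5774
beam 4: φ=90°, α=345°
  dir = (cos 345°, sin 345°) = (0.9659, -0.2588); from cell (4,1)
  next x-line at t=0.1967, next y-line at t=1.9319; Δt_x=1.0353, Δt_y=3.8637
    x: enter (5,1) at t=0.1967
    x: enter (6,1) at t=1.2320 ← occupied
  → r_4 = 1.2320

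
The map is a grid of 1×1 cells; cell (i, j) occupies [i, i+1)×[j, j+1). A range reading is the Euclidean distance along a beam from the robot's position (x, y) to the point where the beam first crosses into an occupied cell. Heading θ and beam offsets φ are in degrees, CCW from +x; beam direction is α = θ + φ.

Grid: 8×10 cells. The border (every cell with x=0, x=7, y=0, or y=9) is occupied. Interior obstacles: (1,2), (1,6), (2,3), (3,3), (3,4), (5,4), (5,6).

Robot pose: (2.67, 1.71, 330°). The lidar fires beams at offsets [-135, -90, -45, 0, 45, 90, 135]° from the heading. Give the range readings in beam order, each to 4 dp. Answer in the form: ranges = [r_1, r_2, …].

beam 1: φ=-135°, α=195°
  d=(-0.9659,-0.2588)  start (2,1)  tX=0.6936 tY=2.7432  stride 1/|dx|=1.0353 1/|dy|=3.8637
    cross x-line → (1,1), t=0.6936
    cross x-line → (0,1), t=1.7289 (wall)
  → r_1 = 1.7289
beam 2: φ=-90°, α=240°
  d=(-0.5000,-0.8660)  start (2,1)  tX=1.3400 tY=0.8198  stride 1/|dx|=2.0000 1/|dy|=1.1547
    cross y-line → (2,0), t=0.8198 (wall)
  → r_2 = 0.8198
beam 3: φ=-45°, α=285°
  d=(0.2588,-0.9659)  start (2,1)  tX=1.2750 tY=0.7350  stride 1/|dx|=3.8637 1/|dy|=1.0353
    cross y-line → (2,0), t=0.7350 (wall)
  → r_3 = 0.7350
beam 4: φ=0°, α=330°
  d=(0.8660,-0.5000)  start (2,1)  tX=0.3811 tY=1.4200  stride 1/|dx|=1.1547 1/|dy|=2.0000
    cross x-line → (3,1), t=0.3811
    cross y-line → (3,0), t=1.4200 (wall)
  → r_4 = 1.4200
beam 5: φ=45°, α=15°
  d=(0.9659,0.2588)  start (2,1)  tX=0.3416 tY=1.1205  stride 1/|dx|=1.0353 1/|dy|=3.8637
    cross x-line → (3,1), t=0.3416
    cross y-line → (3,2), t=1.1205
    cross x-line → (4,2), t=1.3769
    cross x-line → (5,2), t=2.4122
    cross x-line → (6,2), t=3.4475
    cross x-line → (7,2), t=4.4827 (wall)
  → r_5 = 4.4827
beam 6: φ=90°, α=60°
  d=(0.5000,0.8660)  start (2,1)  tX=0.6600 tY=0.3349  stride 1/|dx|=2.0000 1/|dy|=1.1547
    cross y-line → (2,2), t=0.3349
    cross x-line → (3,2), t=0.6600
    cross y-line → (3,3), t=1.4896 (wall)
  → r_6 = 1.4896
beam 7: φ=135°, α=105°
  d=(-0.2588,0.9659)  start (2,1)  tX=2.5887 tY=0.3002  stride 1/|dx|=3.8637 1/|dy|=1.0353
    cross y-line → (2,2), t=0.3002
    cross y-line → (2,3), t=1.3355 (wall)
  → r_7 = 1.3355

ranges = [1.7289, 0.8198, 0.7350, 1.4200, 4.4827, 1.4896, 1.3355]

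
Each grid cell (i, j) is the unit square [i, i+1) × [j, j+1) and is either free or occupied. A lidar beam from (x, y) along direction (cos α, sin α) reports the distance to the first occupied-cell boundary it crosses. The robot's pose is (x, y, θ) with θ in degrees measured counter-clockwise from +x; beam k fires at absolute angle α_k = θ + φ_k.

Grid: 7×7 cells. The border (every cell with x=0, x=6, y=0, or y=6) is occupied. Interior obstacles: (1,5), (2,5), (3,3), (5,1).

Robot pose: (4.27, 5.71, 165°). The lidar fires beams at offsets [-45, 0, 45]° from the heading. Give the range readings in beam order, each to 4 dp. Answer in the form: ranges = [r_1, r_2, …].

ranges = [0.3349, 1.1205, 3.7759]

beam 1: φ=-45°, α=120°
  cosα=-0.5000 sinα=0.8660 | (4,5) | tMaxX 0.5400 tMaxY 0.3349 | tΔX 2.0000 tΔY 1.1547
    t=0.3349 [y] (4,6) — stop
  → r_1 = 0.3349
beam 2: φ=0°, α=165°
  cosα=-0.9659 sinα=0.2588 | (4,5) | tMaxX 0.2795 tMaxY 1.1205 | tΔX 1.0353 tΔY 3.8637
    t=0.2795 [x] (3,5)
    t=1.1205 [y] (3,6) — stop
  → r_2 = 1.1205
beam 3: φ=45°, α=210°
  cosα=-0.8660 sinα=-0.5000 | (4,5) | tMaxX 0.3118 tMaxY 1.4200 | tΔX 1.1547 tΔY 2.0000
    t=0.3118 [x] (3,5)
    t=1.4200 [y] (3,4)
    t=1.4665 [x] (2,4)
    t=2.6212 [x] (1,4)
    t=3.4200 [y] (1,3)
    t=3.7759 [x] (0,3) — stop
  → r_3 = 3.7759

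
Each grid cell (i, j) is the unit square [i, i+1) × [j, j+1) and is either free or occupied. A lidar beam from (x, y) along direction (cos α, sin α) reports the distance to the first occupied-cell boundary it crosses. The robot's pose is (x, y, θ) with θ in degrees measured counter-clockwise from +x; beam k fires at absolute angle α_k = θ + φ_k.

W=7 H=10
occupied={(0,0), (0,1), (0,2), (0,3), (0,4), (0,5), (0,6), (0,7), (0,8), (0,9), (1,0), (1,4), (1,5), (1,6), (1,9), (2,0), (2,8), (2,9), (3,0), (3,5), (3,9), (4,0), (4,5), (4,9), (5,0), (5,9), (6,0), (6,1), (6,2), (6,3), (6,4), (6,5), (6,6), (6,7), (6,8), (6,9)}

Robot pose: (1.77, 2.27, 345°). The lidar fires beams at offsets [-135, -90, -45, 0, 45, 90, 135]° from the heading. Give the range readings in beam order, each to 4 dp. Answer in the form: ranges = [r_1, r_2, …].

ranges = [0.8891, 1.3148, 1.4665, 4.3792, 4.8844, 6.9674, 1.5400]

beam 1: φ=-135°, α=210°
  d=(-0.8660,-0.5000)  start (1,2)  tX=0.8891 tY=0.5400  stride 1/|dx|=1.1547 1/|dy|=2.0000
    cross y-line → (1,1), t=0.5400
    cross x-line → (0,1), t=0.8891 (wall)
  → r_1 = 0.8891
beam 2: φ=-90°, α=255°
  d=(-0.2588,-0.9659)  start (1,2)  tX=2.9751 tY=0.2795  stride 1/|dx|=3.8637 1/|dy|=1.0353
    cross y-line → (1,1), t=0.2795
    cross y-line → (1,0), t=1.3148 (wall)
  → r_2 = 1.3148
beam 3: φ=-45°, α=300°
  d=(0.5000,-0.8660)  start (1,2)  tX=0.4600 tY=0.3118  stride 1/|dx|=2.0000 1/|dy|=1.1547
    cross y-line → (1,1), t=0.3118
    cross x-line → (2,1), t=0.4600
    cross y-line → (2,0), t=1.4665 (wall)
  → r_3 = 1.4665
beam 4: φ=0°, α=345°
  d=(0.9659,-0.2588)  start (1,2)  tX=0.2381 tY=1.0432  stride 1/|dx|=1.0353 1/|dy|=3.8637
    cross x-line → (2,2), t=0.2381
    cross y-line → (2,1), t=1.0432
    cross x-line → (3,1), t=1.2734
    cross x-line → (4,1), t=2.3087
    cross x-line → (5,1), t=3.3439
    cross x-line → (6,1), t=4.3792 (wall)
  → r_4 = 4.3792
beam 5: φ=45°, α=30°
  d=(0.8660,0.5000)  start (1,2)  tX=0.2656 tY=1.4600  stride 1/|dx|=1.1547 1/|dy|=2.0000
    cross x-line → (2,2), t=0.2656
    cross x-line → (3,2), t=1.4203
    cross y-line → (3,3), t=1.4600
    cross x-line → (4,3), t=2.5750
    cross y-line → (4,4), t=3.4600
    cross x-line → (5,4), t=3.7297
    cross x-line → (6,4), t=4.8844 (wall)
  → r_5 = 4.8844
beam 6: φ=90°, α=75°
  d=(0.2588,0.9659)  start (1,2)  tX=0.8887 tY=0.7558  stride 1/|dx|=3.8637 1/|dy|=1.0353
    cross y-line → (1,3), t=0.7558
    cross x-line → (2,3), t=0.8887
    cross y-line → (2,4), t=1.7910
    cross y-line → (2,5), t=2.8263
    cross y-line → (2,6), t=3.8616
    cross x-line → (3,6), t=4.7524
    cross y-line → (3,7), t=4.8969
    cross y-line → (3,8), t=5.9321
    cross y-line → (3,9), t=6.9674 (wall)
  → r_6 = 6.9674
beam 7: φ=135°, α=120°
  d=(-0.5000,0.8660)  start (1,2)  tX=1.5400 tY=0.8429  stride 1/|dx|=2.0000 1/|dy|=1.1547
    cross y-line → (1,3), t=0.8429
    cross x-line → (0,3), t=1.5400 (wall)
  → r_7 = 1.5400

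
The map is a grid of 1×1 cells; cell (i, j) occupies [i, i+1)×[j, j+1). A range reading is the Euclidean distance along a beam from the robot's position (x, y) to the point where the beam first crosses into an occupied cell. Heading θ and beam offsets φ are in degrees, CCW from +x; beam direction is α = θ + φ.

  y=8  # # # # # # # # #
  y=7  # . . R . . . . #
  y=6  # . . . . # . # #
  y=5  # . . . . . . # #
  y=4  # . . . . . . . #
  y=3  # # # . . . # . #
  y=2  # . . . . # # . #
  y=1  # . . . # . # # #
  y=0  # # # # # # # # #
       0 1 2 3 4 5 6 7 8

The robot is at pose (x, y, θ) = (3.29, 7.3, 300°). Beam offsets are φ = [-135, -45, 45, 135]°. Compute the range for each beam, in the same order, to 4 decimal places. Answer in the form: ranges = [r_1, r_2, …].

ranges = [2.3708, 3.4164, 1.7703, 0.7247]

beam 1: φ=-135°, α=165°
  dir = (cos 165°, sin 165°) = (-0.9659, 0.2588); from cell (3,7)
  next x-line at t=0.3002, next y-line at t=2.7046; Δt_x=1.0353, Δt_y=3.8637
    x: enter (2,7) at t=0.3002
    x: enter (1,7) at t=1.3355
    x: enter (0,7) at t=2.3708 ← occupied
  → r_1 = 2.3708
beam 2: φ=-45°, α=255°
  dir = (cos 255°, sin 255°) = (-0.2588, -0.9659); from cell (3,7)
  next x-line at t=1.1205, next y-line at t=0.3106; Δt_x=3.8637, Δt_y=1.0353
    y: enter (3,6) at t=0.3106
    x: enter (2,6) at t=1.1205
    y: enter (2,5) at t=1.3459
    y: enter (2,4) at t=2.3811
    y: enter (2,3) at t=3.4164 ← occupied
  → r_2 = 3.4164
beam 3: φ=45°, α=345°
  dir = (cos 345°, sin 345°) = (0.9659, -0.2588); from cell (3,7)
  next x-line at t=0.7350, next y-line at t=1.1591; Δt_x=1.0353, Δt_y=3.8637
    x: enter (4,7) at t=0.7350
    y: enter (4,6) at t=1.1591
    x: enter (5,6) at t=1.7703 ← occupied
  → r_3 = 1.7703
beam 4: φ=135°, α=75°
  dir = (cos 75°, sin 75°) = (0.2588, 0.9659); from cell (3,7)
  next x-line at t=2.7432, next y-line at t=0.7247; Δt_x=3.8637, Δt_y=1.0353
    y: enter (3,8) at t=0.7247 ← occupied
  → r_4 = 0.7247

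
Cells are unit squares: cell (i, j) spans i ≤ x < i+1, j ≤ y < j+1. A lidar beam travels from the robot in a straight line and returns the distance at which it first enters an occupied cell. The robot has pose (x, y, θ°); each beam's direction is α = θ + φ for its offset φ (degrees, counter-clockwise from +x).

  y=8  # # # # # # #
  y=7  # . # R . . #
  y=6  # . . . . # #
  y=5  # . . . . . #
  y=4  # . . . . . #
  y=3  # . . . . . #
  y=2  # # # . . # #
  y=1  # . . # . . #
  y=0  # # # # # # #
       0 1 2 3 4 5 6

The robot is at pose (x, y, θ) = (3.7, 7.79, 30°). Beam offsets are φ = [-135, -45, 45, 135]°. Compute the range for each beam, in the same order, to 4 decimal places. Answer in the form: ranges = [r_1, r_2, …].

ranges = [4.9590, 2.3811, 0.2174, 0.7247]

beam 1: φ=-135°, α=255°
  cosα=-0.2588 sinα=-0.9659 | (3,7) | tMaxX 2.7046 tMaxY 0.8179 | tΔX 3.8637 tΔY 1.0353
    t=0.8179 [y] (3,6)
    t=1.8531 [y] (3,5)
    t=2.7046 [x] (2,5)
    t=2.8884 [y] (2,4)
    t=3.9237 [y] (2,3)
    t=4.9590 [y] (2,2) — stop
  → r_1 = 4.9590
beam 2: φ=-45°, α=345°
  cosα=0.9659 sinα=-0.2588 | (3,7) | tMaxX 0.3106 tMaxY 3.0523 | tΔX 1.0353 tΔY 3.8637
    t=0.3106 [x] (4,7)
    t=1.3459 [x] (5,7)
    t=2.3811 [x] (6,7) — stop
  → r_2 = 2.3811
beam 3: φ=45°, α=75°
  cosα=0.2588 sinα=0.9659 | (3,7) | tMaxX 1.1591 tMaxY 0.2174 | tΔX 3.8637 tΔY 1.0353
    t=0.2174 [y] (3,8) — stop
  → r_3 = 0.2174
beam 4: φ=135°, α=165°
  cosα=-0.9659 sinα=0.2588 | (3,7) | tMaxX 0.7247 tMaxY 0.8114 | tΔX 1.0353 tΔY 3.8637
    t=0.7247 [x] (2,7) — stop
  → r_4 = 0.7247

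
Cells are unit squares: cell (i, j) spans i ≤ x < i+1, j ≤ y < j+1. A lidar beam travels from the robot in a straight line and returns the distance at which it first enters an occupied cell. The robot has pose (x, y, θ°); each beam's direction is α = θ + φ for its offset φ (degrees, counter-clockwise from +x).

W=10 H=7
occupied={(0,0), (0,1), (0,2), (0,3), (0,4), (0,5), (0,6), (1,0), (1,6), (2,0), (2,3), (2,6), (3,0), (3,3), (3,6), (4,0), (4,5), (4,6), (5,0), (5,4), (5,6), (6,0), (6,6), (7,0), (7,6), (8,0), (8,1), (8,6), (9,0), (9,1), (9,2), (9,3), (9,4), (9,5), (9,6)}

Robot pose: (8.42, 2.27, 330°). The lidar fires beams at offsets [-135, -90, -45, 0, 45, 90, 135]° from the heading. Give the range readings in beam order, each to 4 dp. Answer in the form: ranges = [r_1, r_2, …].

beam 1: φ=-135°, α=195°
  direction (-0.9659, -0.2588); cell (8,2); t to first gridline: x 0.4348, y 1.0432 (then +1.0353 / +3.8637)
    (7,2) via x @ 0.4348
    (7,1) via y @ 1.0432
    (6,1) via x @ 1.4701
    (5,1) via x @ 2.5054
    (4,1) via x @ 3.5406
    (3,1) via x @ 4.5759
    (3,0) via y @ 4.9069  # hit
  → r_1 = 4.9069
beam 2: φ=-90°, α=240°
  direction (-0.5000, -0.8660); cell (8,2); t to first gridline: x 0.8400, y 0.3118 (then +2.0000 / +1.1547)
    (8,1) via y @ 0.3118  # hit
  → r_2 = 0.3118
beam 3: φ=-45°, α=285°
  direction (0.2588, -0.9659); cell (8,2); t to first gridline: x 2.2409, y 0.2795 (then +3.8637 / +1.0353)
    (8,1) via y @ 0.2795  # hit
  → r_3 = 0.2795
beam 4: φ=0°, α=330°
  direction (0.8660, -0.5000); cell (8,2); t to first gridline: x 0.6697, y 0.5400 (then +1.1547 / +2.0000)
    (8,1) via y @ 0.5400  # hit
  → r_4 = 0.5400
beam 5: φ=45°, α=15°
  direction (0.9659, 0.2588); cell (8,2); t to first gridline: x 0.6005, y 2.8205 (then +1.0353 / +3.8637)
    (9,2) via x @ 0.6005  # hit
  → r_5 = 0.6005
beam 6: φ=90°, α=60°
  direction (0.5000, 0.8660); cell (8,2); t to first gridline: x 1.1600, y 0.8429 (then +2.0000 / +1.1547)
    (8,3) via y @ 0.8429
    (9,3) via x @ 1.1600  # hit
  → r_6 = 1.1600
beam 7: φ=135°, α=105°
  direction (-0.2588, 0.9659); cell (8,2); t to first gridline: x 1.6228, y 0.7558 (then +3.8637 / +1.0353)
    (8,3) via y @ 0.7558
    (7,3) via x @ 1.6228
    (7,4) via y @ 1.7910
    (7,5) via y @ 2.8263
    (7,6) via y @ 3.8616  # hit
  → r_7 = 3.8616

ranges = [4.9069, 0.3118, 0.2795, 0.5400, 0.6005, 1.1600, 3.8616]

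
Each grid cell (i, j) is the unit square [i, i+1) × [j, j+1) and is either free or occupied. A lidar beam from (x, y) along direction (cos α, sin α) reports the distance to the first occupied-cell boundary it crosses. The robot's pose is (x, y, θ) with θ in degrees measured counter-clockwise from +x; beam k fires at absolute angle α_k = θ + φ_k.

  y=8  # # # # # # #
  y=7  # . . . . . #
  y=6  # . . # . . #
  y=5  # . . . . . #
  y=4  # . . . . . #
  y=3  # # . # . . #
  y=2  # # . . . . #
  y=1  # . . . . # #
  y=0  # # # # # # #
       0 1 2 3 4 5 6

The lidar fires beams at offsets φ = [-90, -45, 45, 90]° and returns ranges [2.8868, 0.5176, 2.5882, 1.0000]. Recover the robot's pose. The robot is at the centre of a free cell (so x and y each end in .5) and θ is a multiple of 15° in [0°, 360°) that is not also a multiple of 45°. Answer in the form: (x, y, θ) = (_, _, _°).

The pose lattice has 30·16 = 480 candidates. Test each by forward raycasting.
  (4.5, 1.5, 105°): beam 1 = 0.5176 ≠ 2.8868 ✗
  (2.5, 5.5, 195°): beam 1 = 2.5882 ≠ 2.8868 ✗
  (4.5, 1.5, 150°): beam 1 = 3.0000 ≠ 2.8868 ✗
  (3.5, 7.5, 120°): beam 1 = 1.0000 ≠ 2.8868 ✗
  …
  (3.5, 7.5, 300°): r_1=2.8868, r_2=0.5176, r_3=2.5882, r_4=1.0000 — all match ✓
Only this pose fits every beam.

(x, y, θ) = (3.5, 7.5, 300°)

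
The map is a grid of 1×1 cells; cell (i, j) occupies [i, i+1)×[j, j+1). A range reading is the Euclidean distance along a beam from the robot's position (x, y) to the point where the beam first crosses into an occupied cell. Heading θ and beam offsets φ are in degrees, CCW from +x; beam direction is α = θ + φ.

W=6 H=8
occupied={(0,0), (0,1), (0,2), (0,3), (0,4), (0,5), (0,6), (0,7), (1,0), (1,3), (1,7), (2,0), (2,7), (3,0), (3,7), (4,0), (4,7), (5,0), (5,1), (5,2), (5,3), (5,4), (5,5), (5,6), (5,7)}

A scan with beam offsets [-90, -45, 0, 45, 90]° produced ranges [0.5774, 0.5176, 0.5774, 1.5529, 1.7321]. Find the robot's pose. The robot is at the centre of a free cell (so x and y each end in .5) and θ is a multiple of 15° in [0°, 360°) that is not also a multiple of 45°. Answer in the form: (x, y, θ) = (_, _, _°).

(x, y, θ) = (1.5, 2.5, 210°)

Candidates: 23 free-cell centres × 16 headings = 368 poses. Raycast each; keep the one whose scan matches to 4 dp.
  (3.5, 4.5, 15°): beam 1 = 3.6235 ≠ 0.5774 ✗
  (1.5, 1.5, 345°): beam 1 = 0.5176 ≠ 0.5774 ✗
  (2.5, 4.5, 210°): beam 1 = 2.8868 ≠ 0.5774 ✗
  …
  (1.5, 2.5, 210°): r_1=0.5774, r_2=0.5176, r_3=0.5774, r_4=1.5529, r_5=1.7321 — all match ✓
Only this pose fits every beam.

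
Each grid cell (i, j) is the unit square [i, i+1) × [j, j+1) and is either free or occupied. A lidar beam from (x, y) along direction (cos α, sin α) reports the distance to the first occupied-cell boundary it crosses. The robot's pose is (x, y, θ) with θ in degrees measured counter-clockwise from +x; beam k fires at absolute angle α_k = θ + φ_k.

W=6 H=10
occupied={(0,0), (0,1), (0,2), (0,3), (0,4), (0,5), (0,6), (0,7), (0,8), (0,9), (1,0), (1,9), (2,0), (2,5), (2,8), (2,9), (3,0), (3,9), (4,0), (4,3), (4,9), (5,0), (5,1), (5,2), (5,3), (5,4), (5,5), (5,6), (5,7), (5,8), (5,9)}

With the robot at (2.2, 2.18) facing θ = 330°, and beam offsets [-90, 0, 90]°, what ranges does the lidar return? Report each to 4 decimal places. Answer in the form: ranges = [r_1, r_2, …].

ranges = [1.3625, 2.3600, 5.6000]

beam 1: φ=-90°, α=240°
  cosα=-0.5000 sinα=-0.8660 | (2,2) | tMaxX 0.4000 tMaxY 0.2078 | tΔX 2.0000 tΔY 1.1547
    t=0.2078 [y] (2,1)
    t=0.4000 [x] (1,1)
    t=1.3625 [y] (1,0) — stop
  → r_1 = 1.3625
beam 2: φ=0°, α=330°
  cosα=0.8660 sinα=-0.5000 | (2,2) | tMaxX 0.9238 tMaxY 0.3600 | tΔX 1.1547 tΔY 2.0000
    t=0.3600 [y] (2,1)
    t=0.9238 [x] (3,1)
    t=2.0785 [x] (4,1)
    t=2.3600 [y] (4,0) — stop
  → r_2 = 2.3600
beam 3: φ=90°, α=60°
  cosα=0.5000 sinα=0.8660 | (2,2) | tMaxX 1.6000 tMaxY 0.9469 | tΔX 2.0000 tΔY 1.1547
    t=0.9469 [y] (2,3)
    t=1.6000 [x] (3,3)
    t=2.1016 [y] (3,4)
    t=3.2563 [y] (3,5)
    t=3.6000 [x] (4,5)
    t=4.4110 [y] (4,6)
    t=5.5657 [y] (4,7)
    t=5.6000 [x] (5,7) — stop
  → r_3 = 5.6000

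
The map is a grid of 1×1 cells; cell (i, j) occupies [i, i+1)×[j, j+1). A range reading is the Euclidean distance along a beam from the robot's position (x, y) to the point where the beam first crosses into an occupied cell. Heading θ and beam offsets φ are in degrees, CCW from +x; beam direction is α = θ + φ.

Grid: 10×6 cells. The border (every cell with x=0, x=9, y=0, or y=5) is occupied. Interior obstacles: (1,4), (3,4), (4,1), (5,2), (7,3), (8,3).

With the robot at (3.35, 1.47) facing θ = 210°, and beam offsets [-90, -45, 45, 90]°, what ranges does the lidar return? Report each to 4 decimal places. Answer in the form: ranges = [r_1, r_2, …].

ranges = [2.9214, 2.4329, 0.4866, 0.5427]

beam 1: φ=-90°, α=120°
  dir = (cos 120°, sin 120°) = (-0.5000, 0.8660); from cell (3,1)
  next x-line at t=0.7000, next y-line at t=0.6120; Δt_x=2.0000, Δt_y=1.1547
    y: enter (3,2) at t=0.6120
    x: enter (2,2) at t=0.7000
    y: enter (2,3) at t=1.7667
    x: enter (1,3) at t=2.7000
    y: enter (1,4) at t=2.9214 ← occupied
  → r_1 = 2.9214
beam 2: φ=-45°, α=165°
  dir = (cos 165°, sin 165°) = (-0.9659, 0.2588); from cell (3,1)
  next x-line at t=0.3623, next y-line at t=2.0478; Δt_x=1.0353, Δt_y=3.8637
    x: enter (2,1) at t=0.3623
    x: enter (1,1) at t=1.3976
    y: enter (1,2) at t=2.0478
    x: enter (0,2) at t=2.4329 ← occupied
  → r_2 = 2.4329
beam 3: φ=45°, α=255°
  dir = (cos 255°, sin 255°) = (-0.2588, -0.9659); from cell (3,1)
  next x-line at t=1.3523, next y-line at t=0.4866; Δt_x=3.8637, Δt_y=1.0353
    y: enter (3,0) at t=0.4866 ← occupied
  → r_3 = 0.4866
beam 4: φ=90°, α=300°
  dir = (cos 300°, sin 300°) = (0.5000, -0.8660); from cell (3,1)
  next x-line at t=1.3000, next y-line at t=0.5427; Δt_x=2.0000, Δt_y=1.1547
    y: enter (3,0) at t=0.5427 ← occupied
  → r_4 = 0.5427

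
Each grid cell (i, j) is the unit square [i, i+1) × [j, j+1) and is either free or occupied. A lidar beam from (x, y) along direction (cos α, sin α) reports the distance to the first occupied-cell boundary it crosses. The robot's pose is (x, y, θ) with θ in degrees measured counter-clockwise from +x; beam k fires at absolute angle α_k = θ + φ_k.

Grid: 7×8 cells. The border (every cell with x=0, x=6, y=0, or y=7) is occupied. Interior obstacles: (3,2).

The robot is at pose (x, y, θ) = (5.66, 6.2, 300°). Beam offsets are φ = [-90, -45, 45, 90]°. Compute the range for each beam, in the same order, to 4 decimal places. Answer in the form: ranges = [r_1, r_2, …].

beam 1: φ=-90°, α=210°
  dir = (cos 210°, sin 210°) = (-0.8660, -0.5000); from cell (5,6)
  next x-line at t=0.7621, next y-line at t=0.4000; Δt_x=1.1547, Δt_y=2.0000
    y: enter (5,5) at t=0.4000
    x: enter (4,5) at t=0.7621
    x: enter (3,5) at t=1.9168
    y: enter (3,4) at t=2.4000
    x: enter (2,4) at t=3.0715
    x: enter (1,4) at t=4.2262
    y: enter (1,3) at t=4.4000
    x: enter (0,3) at t=5.3809 ← occupied
  → r_1 = 5.3809
beam 2: φ=-45°, α=255°
  dir = (cos 255°, sin 255°) = (-0.2588, -0.9659); from cell (5,6)
  next x-line at t=2.5500, next y-line at t=0.2071; Δt_x=3.8637, Δt_y=1.0353
    y: enter (5,5) at t=0.2071
    y: enter (5,4) at t=1.2423
    y: enter (5,3) at t=2.2776
    x: enter (4,3) at t=2.5500
    y: enter (4,2) at t=3.3129
    y: enter (4,1) at t=4.3482
    y: enter (4,0) at t=5.3834 ← occupied
  → r_2 = 5.3834
beam 3: φ=45°, α=345°
  dir = (cos 345°, sin 345°) = (0.9659, -0.2588); from cell (5,6)
  next x-line at t=0.3520, next y-line at t=0.7727; Δt_x=1.0353, Δt_y=3.8637
    x: enter (6,6) at t=0.3520 ← occupied
  → r_3 = 0.3520
beam 4: φ=90°, α=30°
  dir = (cos 30°, sin 30°) = (0.8660, 0.5000); from cell (5,6)
  next x-line at t=0.3926, next y-line at t=1.6000; Δt_x=1.1547, Δt_y=2.0000
    x: enter (6,6) at t=0.3926 ← occupied
  → r_4 = 0.3926

ranges = [5.3809, 5.3834, 0.3520, 0.3926]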